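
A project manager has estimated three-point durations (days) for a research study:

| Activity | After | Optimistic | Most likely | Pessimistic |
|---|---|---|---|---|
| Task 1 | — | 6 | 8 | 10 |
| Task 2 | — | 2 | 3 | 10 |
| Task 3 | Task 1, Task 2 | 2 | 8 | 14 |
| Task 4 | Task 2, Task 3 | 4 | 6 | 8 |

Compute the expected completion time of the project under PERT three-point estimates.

te_Task 1 = (6 + 4·8 + 10)/6 = 48/6 = 8
te_Task 2 = (2 + 4·3 + 10)/6 = 24/6 = 4
te_Task 3 = (2 + 4·8 + 14)/6 = 48/6 = 8
te_Task 4 = (4 + 4·6 + 8)/6 = 36/6 = 6

Forward pass:
ES_Task 1 = 0; EF_Task 1 = 8
ES_Task 2 = 0; EF_Task 2 = 4
ES_Task 3 = max(EF_Task 1=8, EF_Task 2=4) = 8; EF_Task 3 = 8+8 = 16
ES_Task 4 = max(EF_Task 2=4, EF_Task 3=16) = 16; EF_Task 4 = 16+6 = 22
Expected project duration μ = 22 days. Critical path: Task 1 → Task 3 → Task 4.

22 days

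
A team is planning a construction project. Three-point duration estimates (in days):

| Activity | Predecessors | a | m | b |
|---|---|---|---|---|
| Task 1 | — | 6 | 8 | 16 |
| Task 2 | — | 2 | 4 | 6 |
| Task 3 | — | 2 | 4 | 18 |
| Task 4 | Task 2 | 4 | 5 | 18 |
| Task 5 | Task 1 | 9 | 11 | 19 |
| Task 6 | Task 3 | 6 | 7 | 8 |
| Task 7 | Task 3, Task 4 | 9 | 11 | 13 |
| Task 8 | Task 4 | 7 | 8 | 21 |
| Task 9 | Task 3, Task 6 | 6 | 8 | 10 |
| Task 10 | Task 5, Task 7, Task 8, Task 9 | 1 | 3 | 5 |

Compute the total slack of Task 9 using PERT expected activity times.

te_Task 1 = (6 + 4·8 + 16)/6 = 54/6 = 9
te_Task 2 = (2 + 4·4 + 6)/6 = 24/6 = 4
te_Task 3 = (2 + 4·4 + 18)/6 = 36/6 = 6
te_Task 4 = (4 + 4·5 + 18)/6 = 42/6 = 7
te_Task 5 = (9 + 4·11 + 19)/6 = 72/6 = 12
te_Task 6 = (6 + 4·7 + 8)/6 = 42/6 = 7
te_Task 7 = (9 + 4·11 + 13)/6 = 66/6 = 11
te_Task 8 = (7 + 4·8 + 21)/6 = 60/6 = 10
te_Task 9 = (6 + 4·8 + 10)/6 = 48/6 = 8
te_Task 10 = (1 + 4·3 + 5)/6 = 18/6 = 3

Forward pass:
ES_Task 1 = 0; EF_Task 1 = 9
ES_Task 2 = 0; EF_Task 2 = 4
ES_Task 3 = 0; EF_Task 3 = 6
ES_Task 4 = 4; EF_Task 4 = 4+7 = 11
ES_Task 5 = 9; EF_Task 5 = 9+12 = 21
ES_Task 6 = 6; EF_Task 6 = 6+7 = 13
ES_Task 7 = max(EF_Task 3=6, EF_Task 4=11) = 11; EF_Task 7 = 11+11 = 22
ES_Task 8 = 11; EF_Task 8 = 11+10 = 21
ES_Task 9 = max(EF_Task 3=6, EF_Task 6=13) = 13; EF_Task 9 = 13+8 = 21
ES_Task 10 = max(EF_Task 5=21, EF_Task 7=22, EF_Task 8=21, EF_Task 9=21) = 22; EF_Task 10 = 22+3 = 25
Expected project duration μ = 25 days. Critical path: Task 2 → Task 4 → Task 7 → Task 10.

Backward pass:
LF_Task 10 = 25; LS_Task 10 = 25−3 = 22
LF_Task 9 = LS_Task 10 = 22; LS_Task 9 = 22−8 = 14
LF_Task 8 = LS_Task 10 = 22; LS_Task 8 = 22−10 = 12
LF_Task 7 = LS_Task 10 = 22; LS_Task 7 = 22−11 = 11
LF_Task 6 = LS_Task 9 = 14; LS_Task 6 = 14−7 = 7
LF_Task 5 = LS_Task 10 = 22; LS_Task 5 = 22−12 = 10
LF_Task 4 = min(LS_Task 7=11, LS_Task 8=12) = 11; LS_Task 4 = 11−7 = 4
LF_Task 3 = min(LS_Task 6=7, LS_Task 7=11, LS_Task 9=14) = 7; LS_Task 3 = 7−6 = 1
LF_Task 2 = LS_Task 4 = 4; LS_Task 2 = 4−4 = 0
LF_Task 1 = LS_Task 5 = 10; LS_Task 1 = 10−9 = 1
Slack_Task 9 = LS_Task 9 − ES_Task 9 = 14 − 13 = 1

1 days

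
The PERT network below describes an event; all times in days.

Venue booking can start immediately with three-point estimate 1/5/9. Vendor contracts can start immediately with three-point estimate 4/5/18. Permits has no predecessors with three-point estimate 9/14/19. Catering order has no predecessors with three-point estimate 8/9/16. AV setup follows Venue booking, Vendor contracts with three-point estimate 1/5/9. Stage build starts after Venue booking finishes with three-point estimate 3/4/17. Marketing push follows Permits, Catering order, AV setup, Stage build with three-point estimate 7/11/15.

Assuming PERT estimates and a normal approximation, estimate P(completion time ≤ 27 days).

0.826

te_Venue booking = (1 + 4·5 + 9)/6 = 30/6 = 5; σ²_Venue booking = ((9−1)/6)² = 1.778
te_Vendor contracts = (4 + 4·5 + 18)/6 = 42/6 = 7; σ²_Vendor contracts = ((18−4)/6)² = 5.444
te_Permits = (9 + 4·14 + 19)/6 = 84/6 = 14; σ²_Permits = ((19−9)/6)² = 2.778
te_Catering order = (8 + 4·9 + 16)/6 = 60/6 = 10; σ²_Catering order = ((16−8)/6)² = 1.778
te_AV setup = (1 + 4·5 + 9)/6 = 30/6 = 5; σ²_AV setup = ((9−1)/6)² = 1.778
te_Stage build = (3 + 4·4 + 17)/6 = 36/6 = 6; σ²_Stage build = ((17−3)/6)² = 5.444
te_Marketing push = (7 + 4·11 + 15)/6 = 66/6 = 11; σ²_Marketing push = ((15−7)/6)² = 1.778

Forward pass:
ES_Venue booking = 0; EF_Venue booking = 5
ES_Vendor contracts = 0; EF_Vendor contracts = 7
ES_Permits = 0; EF_Permits = 14
ES_Catering order = 0; EF_Catering order = 10
ES_AV setup = max(EF_Venue booking=5, EF_Vendor contracts=7) = 7; EF_AV setup = 7+5 = 12
ES_Stage build = 5; EF_Stage build = 5+6 = 11
ES_Marketing push = max(EF_Permits=14, EF_Catering order=10, EF_AV setup=12, EF_Stage build=11) = 14; EF_Marketing push = 14+11 = 25
Expected project duration μ = 25 days. Critical path: Permits → Marketing push.

Variance along critical path = 2.778 + 1.778 = 4.556; σ = √4.556 = 2.134 days.
Z = (27 − 25) / 2.134 = 0.937
P(T ≤ 27) = Φ(0.937) ≈ 0.826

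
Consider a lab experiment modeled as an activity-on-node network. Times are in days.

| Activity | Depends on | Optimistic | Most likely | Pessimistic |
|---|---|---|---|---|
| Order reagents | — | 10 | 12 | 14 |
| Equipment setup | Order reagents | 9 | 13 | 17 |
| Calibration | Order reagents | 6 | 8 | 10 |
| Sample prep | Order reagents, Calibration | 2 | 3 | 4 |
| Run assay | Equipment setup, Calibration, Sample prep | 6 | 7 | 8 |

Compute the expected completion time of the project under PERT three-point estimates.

te_Order reagents = (10 + 4·12 + 14)/6 = 72/6 = 12
te_Equipment setup = (9 + 4·13 + 17)/6 = 78/6 = 13
te_Calibration = (6 + 4·8 + 10)/6 = 48/6 = 8
te_Sample prep = (2 + 4·3 + 4)/6 = 18/6 = 3
te_Run assay = (6 + 4·7 + 8)/6 = 42/6 = 7

Forward pass:
ES_Order reagents = 0; EF_Order reagents = 12
ES_Equipment setup = 12; EF_Equipment setup = 12+13 = 25
ES_Calibration = 12; EF_Calibration = 12+8 = 20
ES_Sample prep = max(EF_Order reagents=12, EF_Calibration=20) = 20; EF_Sample prep = 20+3 = 23
ES_Run assay = max(EF_Equipment setup=25, EF_Calibration=20, EF_Sample prep=23) = 25; EF_Run assay = 25+7 = 32
Expected project duration μ = 32 days. Critical path: Order reagents → Equipment setup → Run assay.

32 days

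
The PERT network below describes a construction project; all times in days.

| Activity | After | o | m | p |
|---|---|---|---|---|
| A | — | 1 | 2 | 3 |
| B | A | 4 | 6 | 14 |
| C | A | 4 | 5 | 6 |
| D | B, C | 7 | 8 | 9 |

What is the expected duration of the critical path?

te_A = (1 + 4·2 + 3)/6 = 12/6 = 2
te_B = (4 + 4·6 + 14)/6 = 42/6 = 7
te_C = (4 + 4·5 + 6)/6 = 30/6 = 5
te_D = (7 + 4·8 + 9)/6 = 48/6 = 8

Forward pass:
ES_A = 0; EF_A = 2
ES_B = 2; EF_B = 2+7 = 9
ES_C = 2; EF_C = 2+5 = 7
ES_D = max(EF_B=9, EF_C=7) = 9; EF_D = 9+8 = 17
Expected project duration μ = 17 days. Critical path: A → B → D.

17 days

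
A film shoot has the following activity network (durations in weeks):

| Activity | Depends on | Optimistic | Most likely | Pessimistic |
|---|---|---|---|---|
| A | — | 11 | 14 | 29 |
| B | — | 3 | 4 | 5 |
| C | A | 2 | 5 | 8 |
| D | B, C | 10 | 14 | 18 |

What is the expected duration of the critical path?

te_A = (11 + 4·14 + 29)/6 = 96/6 = 16
te_B = (3 + 4·4 + 5)/6 = 24/6 = 4
te_C = (2 + 4·5 + 8)/6 = 30/6 = 5
te_D = (10 + 4·14 + 18)/6 = 84/6 = 14

Forward pass:
ES_A = 0; EF_A = 16
ES_B = 0; EF_B = 4
ES_C = 16; EF_C = 16+5 = 21
ES_D = max(EF_B=4, EF_C=21) = 21; EF_D = 21+14 = 35
Expected project duration μ = 35 weeks. Critical path: A → C → D.

35 weeks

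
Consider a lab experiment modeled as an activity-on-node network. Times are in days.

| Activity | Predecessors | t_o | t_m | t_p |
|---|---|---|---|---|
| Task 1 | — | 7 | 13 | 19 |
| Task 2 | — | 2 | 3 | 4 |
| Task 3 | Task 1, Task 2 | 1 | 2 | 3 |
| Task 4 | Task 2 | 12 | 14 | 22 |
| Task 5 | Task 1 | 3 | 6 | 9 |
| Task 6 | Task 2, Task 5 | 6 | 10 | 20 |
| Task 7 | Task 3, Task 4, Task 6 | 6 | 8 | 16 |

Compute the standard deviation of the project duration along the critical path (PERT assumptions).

3.64 days

te_Task 1 = (7 + 4·13 + 19)/6 = 78/6 = 13; σ²_Task 1 = ((19−7)/6)² = 4.000
te_Task 2 = (2 + 4·3 + 4)/6 = 18/6 = 3; σ²_Task 2 = ((4−2)/6)² = 0.111
te_Task 3 = (1 + 4·2 + 3)/6 = 12/6 = 2; σ²_Task 3 = ((3−1)/6)² = 0.111
te_Task 4 = (12 + 4·14 + 22)/6 = 90/6 = 15; σ²_Task 4 = ((22−12)/6)² = 2.778
te_Task 5 = (3 + 4·6 + 9)/6 = 36/6 = 6; σ²_Task 5 = ((9−3)/6)² = 1.000
te_Task 6 = (6 + 4·10 + 20)/6 = 66/6 = 11; σ²_Task 6 = ((20−6)/6)² = 5.444
te_Task 7 = (6 + 4·8 + 16)/6 = 54/6 = 9; σ²_Task 7 = ((16−6)/6)² = 2.778

Forward pass:
ES_Task 1 = 0; EF_Task 1 = 13
ES_Task 2 = 0; EF_Task 2 = 3
ES_Task 3 = max(EF_Task 1=13, EF_Task 2=3) = 13; EF_Task 3 = 13+2 = 15
ES_Task 4 = 3; EF_Task 4 = 3+15 = 18
ES_Task 5 = 13; EF_Task 5 = 13+6 = 19
ES_Task 6 = max(EF_Task 2=3, EF_Task 5=19) = 19; EF_Task 6 = 19+11 = 30
ES_Task 7 = max(EF_Task 3=15, EF_Task 4=18, EF_Task 6=30) = 30; EF_Task 7 = 30+9 = 39
Expected project duration μ = 39 days. Critical path: Task 1 → Task 5 → Task 6 → Task 7.

Variance along critical path = 4.000 + 1.000 + 5.444 + 2.778 = 13.222
σ = √13.222 = 3.636 days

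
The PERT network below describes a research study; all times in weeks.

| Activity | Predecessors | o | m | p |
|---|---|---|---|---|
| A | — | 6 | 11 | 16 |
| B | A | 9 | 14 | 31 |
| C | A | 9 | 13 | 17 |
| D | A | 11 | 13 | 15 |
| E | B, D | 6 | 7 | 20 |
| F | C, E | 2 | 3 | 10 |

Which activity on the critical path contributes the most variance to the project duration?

B

te_A = (6 + 4·11 + 16)/6 = 66/6 = 11; σ²_A = ((16−6)/6)² = 2.778
te_B = (9 + 4·14 + 31)/6 = 96/6 = 16; σ²_B = ((31−9)/6)² = 13.444
te_C = (9 + 4·13 + 17)/6 = 78/6 = 13; σ²_C = ((17−9)/6)² = 1.778
te_D = (11 + 4·13 + 15)/6 = 78/6 = 13; σ²_D = ((15−11)/6)² = 0.444
te_E = (6 + 4·7 + 20)/6 = 54/6 = 9; σ²_E = ((20−6)/6)² = 5.444
te_F = (2 + 4·3 + 10)/6 = 24/6 = 4; σ²_F = ((10−2)/6)² = 1.778

Forward pass:
ES_A = 0; EF_A = 11
ES_B = 11; EF_B = 11+16 = 27
ES_C = 11; EF_C = 11+13 = 24
ES_D = 11; EF_D = 11+13 = 24
ES_E = max(EF_B=27, EF_D=24) = 27; EF_E = 27+9 = 36
ES_F = max(EF_C=24, EF_E=36) = 36; EF_F = 36+4 = 40
Expected project duration μ = 40 weeks. Critical path: A → B → E → F.

Variances on critical path: σ²_A=2.778, σ²_B=13.444, σ²_E=5.444, σ²_F=1.778.
Largest is σ²_B = 13.444.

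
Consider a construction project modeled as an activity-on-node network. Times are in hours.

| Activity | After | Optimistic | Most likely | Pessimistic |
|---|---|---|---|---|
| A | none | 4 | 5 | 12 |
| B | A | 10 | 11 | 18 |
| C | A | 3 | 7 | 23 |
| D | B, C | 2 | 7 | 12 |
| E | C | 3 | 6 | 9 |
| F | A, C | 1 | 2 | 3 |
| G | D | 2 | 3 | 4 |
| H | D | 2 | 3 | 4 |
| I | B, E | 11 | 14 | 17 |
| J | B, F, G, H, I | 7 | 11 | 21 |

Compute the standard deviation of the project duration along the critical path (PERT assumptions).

te_A = (4 + 4·5 + 12)/6 = 36/6 = 6; σ²_A = ((12−4)/6)² = 1.778
te_B = (10 + 4·11 + 18)/6 = 72/6 = 12; σ²_B = ((18−10)/6)² = 1.778
te_C = (3 + 4·7 + 23)/6 = 54/6 = 9; σ²_C = ((23−3)/6)² = 11.111
te_D = (2 + 4·7 + 12)/6 = 42/6 = 7; σ²_D = ((12−2)/6)² = 2.778
te_E = (3 + 4·6 + 9)/6 = 36/6 = 6; σ²_E = ((9−3)/6)² = 1.000
te_F = (1 + 4·2 + 3)/6 = 12/6 = 2; σ²_F = ((3−1)/6)² = 0.111
te_G = (2 + 4·3 + 4)/6 = 18/6 = 3; σ²_G = ((4−2)/6)² = 0.111
te_H = (2 + 4·3 + 4)/6 = 18/6 = 3; σ²_H = ((4−2)/6)² = 0.111
te_I = (11 + 4·14 + 17)/6 = 84/6 = 14; σ²_I = ((17−11)/6)² = 1.000
te_J = (7 + 4·11 + 21)/6 = 72/6 = 12; σ²_J = ((21−7)/6)² = 5.444

Forward pass:
ES_A = 0; EF_A = 6
ES_B = 6; EF_B = 6+12 = 18
ES_C = 6; EF_C = 6+9 = 15
ES_D = max(EF_B=18, EF_C=15) = 18; EF_D = 18+7 = 25
ES_E = 15; EF_E = 15+6 = 21
ES_F = max(EF_A=6, EF_C=15) = 15; EF_F = 15+2 = 17
ES_G = 25; EF_G = 25+3 = 28
ES_H = 25; EF_H = 25+3 = 28
ES_I = max(EF_B=18, EF_E=21) = 21; EF_I = 21+14 = 35
ES_J = max(EF_B=18, EF_F=17, EF_G=28, EF_H=28, EF_I=35) = 35; EF_J = 35+12 = 47
Expected project duration μ = 47 hours. Critical path: A → C → E → I → J.

Variance along critical path = 1.778 + 11.111 + 1.000 + 1.000 + 5.444 = 20.333
σ = √20.333 = 4.509 hours

4.51 hours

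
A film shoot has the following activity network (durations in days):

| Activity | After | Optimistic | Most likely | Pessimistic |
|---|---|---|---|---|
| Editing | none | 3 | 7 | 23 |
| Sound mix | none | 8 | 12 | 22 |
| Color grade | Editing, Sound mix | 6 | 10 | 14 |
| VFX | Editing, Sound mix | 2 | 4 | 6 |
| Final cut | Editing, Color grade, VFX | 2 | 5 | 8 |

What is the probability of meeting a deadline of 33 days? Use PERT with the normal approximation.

te_Editing = (3 + 4·7 + 23)/6 = 54/6 = 9; σ²_Editing = ((23−3)/6)² = 11.111
te_Sound mix = (8 + 4·12 + 22)/6 = 78/6 = 13; σ²_Sound mix = ((22−8)/6)² = 5.444
te_Color grade = (6 + 4·10 + 14)/6 = 60/6 = 10; σ²_Color grade = ((14−6)/6)² = 1.778
te_VFX = (2 + 4·4 + 6)/6 = 24/6 = 4; σ²_VFX = ((6−2)/6)² = 0.444
te_Final cut = (2 + 4·5 + 8)/6 = 30/6 = 5; σ²_Final cut = ((8−2)/6)² = 1.000

Forward pass:
ES_Editing = 0; EF_Editing = 9
ES_Sound mix = 0; EF_Sound mix = 13
ES_Color grade = max(EF_Editing=9, EF_Sound mix=13) = 13; EF_Color grade = 13+10 = 23
ES_VFX = max(EF_Editing=9, EF_Sound mix=13) = 13; EF_VFX = 13+4 = 17
ES_Final cut = max(EF_Editing=9, EF_Color grade=23, EF_VFX=17) = 23; EF_Final cut = 23+5 = 28
Expected project duration μ = 28 days. Critical path: Sound mix → Color grade → Final cut.

Variance along critical path = 5.444 + 1.778 + 1.000 = 8.222; σ = √8.222 = 2.867 days.
Z = (33 − 28) / 2.867 = 1.744
P(T ≤ 33) = Φ(1.744) ≈ 0.959

0.959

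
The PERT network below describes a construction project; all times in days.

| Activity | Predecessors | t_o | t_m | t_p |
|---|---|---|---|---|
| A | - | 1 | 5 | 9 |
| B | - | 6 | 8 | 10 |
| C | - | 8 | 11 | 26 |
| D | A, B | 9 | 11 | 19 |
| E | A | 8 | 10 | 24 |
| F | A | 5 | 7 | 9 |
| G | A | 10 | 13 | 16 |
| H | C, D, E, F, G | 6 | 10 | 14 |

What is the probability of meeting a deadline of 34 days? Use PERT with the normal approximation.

0.963

te_A = (1 + 4·5 + 9)/6 = 30/6 = 5; σ²_A = ((9−1)/6)² = 1.778
te_B = (6 + 4·8 + 10)/6 = 48/6 = 8; σ²_B = ((10−6)/6)² = 0.444
te_C = (8 + 4·11 + 26)/6 = 78/6 = 13; σ²_C = ((26−8)/6)² = 9.000
te_D = (9 + 4·11 + 19)/6 = 72/6 = 12; σ²_D = ((19−9)/6)² = 2.778
te_E = (8 + 4·10 + 24)/6 = 72/6 = 12; σ²_E = ((24−8)/6)² = 7.111
te_F = (5 + 4·7 + 9)/6 = 42/6 = 7; σ²_F = ((9−5)/6)² = 0.444
te_G = (10 + 4·13 + 16)/6 = 78/6 = 13; σ²_G = ((16−10)/6)² = 1.000
te_H = (6 + 4·10 + 14)/6 = 60/6 = 10; σ²_H = ((14−6)/6)² = 1.778

Forward pass:
ES_A = 0; EF_A = 5
ES_B = 0; EF_B = 8
ES_C = 0; EF_C = 13
ES_D = max(EF_A=5, EF_B=8) = 8; EF_D = 8+12 = 20
ES_E = 5; EF_E = 5+12 = 17
ES_F = 5; EF_F = 5+7 = 12
ES_G = 5; EF_G = 5+13 = 18
ES_H = max(EF_C=13, EF_D=20, EF_E=17, EF_F=12, EF_G=18) = 20; EF_H = 20+10 = 30
Expected project duration μ = 30 days. Critical path: B → D → H.

Variance along critical path = 0.444 + 2.778 + 1.778 = 5.000; σ = √5.000 = 2.236 days.
Z = (34 − 30) / 2.236 = 1.789
P(T ≤ 34) = Φ(1.789) ≈ 0.963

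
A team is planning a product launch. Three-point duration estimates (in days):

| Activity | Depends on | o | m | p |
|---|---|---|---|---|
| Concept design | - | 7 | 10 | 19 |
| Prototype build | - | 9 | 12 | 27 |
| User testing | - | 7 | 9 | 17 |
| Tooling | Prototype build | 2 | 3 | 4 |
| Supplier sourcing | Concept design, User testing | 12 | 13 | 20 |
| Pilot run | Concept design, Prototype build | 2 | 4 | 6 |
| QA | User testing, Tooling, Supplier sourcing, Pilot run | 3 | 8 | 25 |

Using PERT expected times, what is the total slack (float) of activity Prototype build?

te_Concept design = (7 + 4·10 + 19)/6 = 66/6 = 11
te_Prototype build = (9 + 4·12 + 27)/6 = 84/6 = 14
te_User testing = (7 + 4·9 + 17)/6 = 60/6 = 10
te_Tooling = (2 + 4·3 + 4)/6 = 18/6 = 3
te_Supplier sourcing = (12 + 4·13 + 20)/6 = 84/6 = 14
te_Pilot run = (2 + 4·4 + 6)/6 = 24/6 = 4
te_QA = (3 + 4·8 + 25)/6 = 60/6 = 10

Forward pass:
ES_Concept design = 0; EF_Concept design = 11
ES_Prototype build = 0; EF_Prototype build = 14
ES_User testing = 0; EF_User testing = 10
ES_Tooling = 14; EF_Tooling = 14+3 = 17
ES_Supplier sourcing = max(EF_Concept design=11, EF_User testing=10) = 11; EF_Supplier sourcing = 11+14 = 25
ES_Pilot run = max(EF_Concept design=11, EF_Prototype build=14) = 14; EF_Pilot run = 14+4 = 18
ES_QA = max(EF_User testing=10, EF_Tooling=17, EF_Supplier sourcing=25, EF_Pilot run=18) = 25; EF_QA = 25+10 = 35
Expected project duration μ = 35 days. Critical path: Concept design → Supplier sourcing → QA.

Backward pass:
LF_QA = 35; LS_QA = 35−10 = 25
LF_Pilot run = LS_QA = 25; LS_Pilot run = 25−4 = 21
LF_Supplier sourcing = LS_QA = 25; LS_Supplier sourcing = 25−14 = 11
LF_Tooling = LS_QA = 25; LS_Tooling = 25−3 = 22
LF_User testing = min(LS_Supplier sourcing=11, LS_QA=25) = 11; LS_User testing = 11−10 = 1
LF_Prototype build = min(LS_Tooling=22, LS_Pilot run=21) = 21; LS_Prototype build = 21−14 = 7
LF_Concept design = min(LS_Supplier sourcing=11, LS_Pilot run=21) = 11; LS_Concept design = 11−11 = 0
Slack_Prototype build = LS_Prototype build − ES_Prototype build = 7 − 0 = 7

7 days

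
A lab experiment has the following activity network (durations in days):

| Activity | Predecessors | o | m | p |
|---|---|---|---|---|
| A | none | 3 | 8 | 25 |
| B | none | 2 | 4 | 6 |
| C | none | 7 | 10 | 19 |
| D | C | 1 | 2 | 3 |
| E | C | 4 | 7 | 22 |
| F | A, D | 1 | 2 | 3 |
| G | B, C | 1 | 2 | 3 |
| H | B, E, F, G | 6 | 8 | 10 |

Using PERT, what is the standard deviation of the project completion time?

3.67 days

te_A = (3 + 4·8 + 25)/6 = 60/6 = 10; σ²_A = ((25−3)/6)² = 13.444
te_B = (2 + 4·4 + 6)/6 = 24/6 = 4; σ²_B = ((6−2)/6)² = 0.444
te_C = (7 + 4·10 + 19)/6 = 66/6 = 11; σ²_C = ((19−7)/6)² = 4.000
te_D = (1 + 4·2 + 3)/6 = 12/6 = 2; σ²_D = ((3−1)/6)² = 0.111
te_E = (4 + 4·7 + 22)/6 = 54/6 = 9; σ²_E = ((22−4)/6)² = 9.000
te_F = (1 + 4·2 + 3)/6 = 12/6 = 2; σ²_F = ((3−1)/6)² = 0.111
te_G = (1 + 4·2 + 3)/6 = 12/6 = 2; σ²_G = ((3−1)/6)² = 0.111
te_H = (6 + 4·8 + 10)/6 = 48/6 = 8; σ²_H = ((10−6)/6)² = 0.444

Forward pass:
ES_A = 0; EF_A = 10
ES_B = 0; EF_B = 4
ES_C = 0; EF_C = 11
ES_D = 11; EF_D = 11+2 = 13
ES_E = 11; EF_E = 11+9 = 20
ES_F = max(EF_A=10, EF_D=13) = 13; EF_F = 13+2 = 15
ES_G = max(EF_B=4, EF_C=11) = 11; EF_G = 11+2 = 13
ES_H = max(EF_B=4, EF_E=20, EF_F=15, EF_G=13) = 20; EF_H = 20+8 = 28
Expected project duration μ = 28 days. Critical path: C → E → H.

Variance along critical path = 4.000 + 9.000 + 0.444 = 13.444
σ = √13.444 = 3.667 days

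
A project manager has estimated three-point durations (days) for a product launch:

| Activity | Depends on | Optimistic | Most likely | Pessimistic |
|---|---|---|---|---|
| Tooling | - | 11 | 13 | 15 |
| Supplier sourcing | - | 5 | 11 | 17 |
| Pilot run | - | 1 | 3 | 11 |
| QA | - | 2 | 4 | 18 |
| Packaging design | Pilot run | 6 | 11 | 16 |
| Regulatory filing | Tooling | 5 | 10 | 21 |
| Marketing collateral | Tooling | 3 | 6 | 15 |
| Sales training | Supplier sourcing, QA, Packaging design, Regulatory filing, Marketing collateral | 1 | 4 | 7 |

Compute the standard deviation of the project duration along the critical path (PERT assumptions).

te_Tooling = (11 + 4·13 + 15)/6 = 78/6 = 13; σ²_Tooling = ((15−11)/6)² = 0.444
te_Supplier sourcing = (5 + 4·11 + 17)/6 = 66/6 = 11; σ²_Supplier sourcing = ((17−5)/6)² = 4.000
te_Pilot run = (1 + 4·3 + 11)/6 = 24/6 = 4; σ²_Pilot run = ((11−1)/6)² = 2.778
te_QA = (2 + 4·4 + 18)/6 = 36/6 = 6; σ²_QA = ((18−2)/6)² = 7.111
te_Packaging design = (6 + 4·11 + 16)/6 = 66/6 = 11; σ²_Packaging design = ((16−6)/6)² = 2.778
te_Regulatory filing = (5 + 4·10 + 21)/6 = 66/6 = 11; σ²_Regulatory filing = ((21−5)/6)² = 7.111
te_Marketing collateral = (3 + 4·6 + 15)/6 = 42/6 = 7; σ²_Marketing collateral = ((15−3)/6)² = 4.000
te_Sales training = (1 + 4·4 + 7)/6 = 24/6 = 4; σ²_Sales training = ((7−1)/6)² = 1.000

Forward pass:
ES_Tooling = 0; EF_Tooling = 13
ES_Supplier sourcing = 0; EF_Supplier sourcing = 11
ES_Pilot run = 0; EF_Pilot run = 4
ES_QA = 0; EF_QA = 6
ES_Packaging design = 4; EF_Packaging design = 4+11 = 15
ES_Regulatory filing = 13; EF_Regulatory filing = 13+11 = 24
ES_Marketing collateral = 13; EF_Marketing collateral = 13+7 = 20
ES_Sales training = max(EF_Supplier sourcing=11, EF_QA=6, EF_Packaging design=15, EF_Regulatory filing=24, EF_Marketing collateral=20) = 24; EF_Sales training = 24+4 = 28
Expected project duration μ = 28 days. Critical path: Tooling → Regulatory filing → Sales training.

Variance along critical path = 0.444 + 7.111 + 1.000 = 8.556
σ = √8.556 = 2.925 days

2.92 days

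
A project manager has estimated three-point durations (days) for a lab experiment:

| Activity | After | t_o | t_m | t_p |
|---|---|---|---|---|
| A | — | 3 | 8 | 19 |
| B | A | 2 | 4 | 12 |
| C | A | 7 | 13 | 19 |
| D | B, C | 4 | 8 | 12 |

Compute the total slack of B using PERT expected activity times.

8 days

te_A = (3 + 4·8 + 19)/6 = 54/6 = 9
te_B = (2 + 4·4 + 12)/6 = 30/6 = 5
te_C = (7 + 4·13 + 19)/6 = 78/6 = 13
te_D = (4 + 4·8 + 12)/6 = 48/6 = 8

Forward pass:
ES_A = 0; EF_A = 9
ES_B = 9; EF_B = 9+5 = 14
ES_C = 9; EF_C = 9+13 = 22
ES_D = max(EF_B=14, EF_C=22) = 22; EF_D = 22+8 = 30
Expected project duration μ = 30 days. Critical path: A → C → D.

Backward pass:
LF_D = 30; LS_D = 30−8 = 22
LF_C = LS_D = 22; LS_C = 22−13 = 9
LF_B = LS_D = 22; LS_B = 22−5 = 17
LF_A = min(LS_B=17, LS_C=9) = 9; LS_A = 9−9 = 0
Slack_B = LS_B − ES_B = 17 − 9 = 8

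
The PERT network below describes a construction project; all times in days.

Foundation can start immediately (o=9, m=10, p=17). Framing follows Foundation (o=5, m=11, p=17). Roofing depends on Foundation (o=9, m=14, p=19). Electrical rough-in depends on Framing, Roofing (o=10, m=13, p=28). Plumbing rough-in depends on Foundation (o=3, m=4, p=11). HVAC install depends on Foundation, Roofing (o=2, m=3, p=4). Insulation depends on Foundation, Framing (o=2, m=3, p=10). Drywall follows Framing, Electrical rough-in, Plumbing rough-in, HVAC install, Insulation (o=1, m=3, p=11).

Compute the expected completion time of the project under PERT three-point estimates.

te_Foundation = (9 + 4·10 + 17)/6 = 66/6 = 11
te_Framing = (5 + 4·11 + 17)/6 = 66/6 = 11
te_Roofing = (9 + 4·14 + 19)/6 = 84/6 = 14
te_Electrical rough-in = (10 + 4·13 + 28)/6 = 90/6 = 15
te_Plumbing rough-in = (3 + 4·4 + 11)/6 = 30/6 = 5
te_HVAC install = (2 + 4·3 + 4)/6 = 18/6 = 3
te_Insulation = (2 + 4·3 + 10)/6 = 24/6 = 4
te_Drywall = (1 + 4·3 + 11)/6 = 24/6 = 4

Forward pass:
ES_Foundation = 0; EF_Foundation = 11
ES_Framing = 11; EF_Framing = 11+11 = 22
ES_Roofing = 11; EF_Roofing = 11+14 = 25
ES_Electrical rough-in = max(EF_Framing=22, EF_Roofing=25) = 25; EF_Electrical rough-in = 25+15 = 40
ES_Plumbing rough-in = 11; EF_Plumbing rough-in = 11+5 = 16
ES_HVAC install = max(EF_Foundation=11, EF_Roofing=25) = 25; EF_HVAC install = 25+3 = 28
ES_Insulation = max(EF_Foundation=11, EF_Framing=22) = 22; EF_Insulation = 22+4 = 26
ES_Drywall = max(EF_Framing=22, EF_Electrical rough-in=40, EF_Plumbing rough-in=16, EF_HVAC install=28, EF_Insulation=26) = 40; EF_Drywall = 40+4 = 44
Expected project duration μ = 44 days. Critical path: Foundation → Roofing → Electrical rough-in → Drywall.

44 days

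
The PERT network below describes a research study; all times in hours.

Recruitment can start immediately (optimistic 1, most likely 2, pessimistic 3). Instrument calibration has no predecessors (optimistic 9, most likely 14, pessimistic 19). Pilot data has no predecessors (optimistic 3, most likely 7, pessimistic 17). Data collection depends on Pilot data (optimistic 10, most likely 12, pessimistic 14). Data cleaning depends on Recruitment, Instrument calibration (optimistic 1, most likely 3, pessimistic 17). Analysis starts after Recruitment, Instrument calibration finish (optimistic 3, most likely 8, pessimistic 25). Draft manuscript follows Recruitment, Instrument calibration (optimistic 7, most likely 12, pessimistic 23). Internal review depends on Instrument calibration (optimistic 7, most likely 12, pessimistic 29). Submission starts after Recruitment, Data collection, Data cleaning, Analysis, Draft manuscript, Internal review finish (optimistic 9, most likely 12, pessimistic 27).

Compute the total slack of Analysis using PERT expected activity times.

4 hours

te_Recruitment = (1 + 4·2 + 3)/6 = 12/6 = 2
te_Instrument calibration = (9 + 4·14 + 19)/6 = 84/6 = 14
te_Pilot data = (3 + 4·7 + 17)/6 = 48/6 = 8
te_Data collection = (10 + 4·12 + 14)/6 = 72/6 = 12
te_Data cleaning = (1 + 4·3 + 17)/6 = 30/6 = 5
te_Analysis = (3 + 4·8 + 25)/6 = 60/6 = 10
te_Draft manuscript = (7 + 4·12 + 23)/6 = 78/6 = 13
te_Internal review = (7 + 4·12 + 29)/6 = 84/6 = 14
te_Submission = (9 + 4·12 + 27)/6 = 84/6 = 14

Forward pass:
ES_Recruitment = 0; EF_Recruitment = 2
ES_Instrument calibration = 0; EF_Instrument calibration = 14
ES_Pilot data = 0; EF_Pilot data = 8
ES_Data collection = 8; EF_Data collection = 8+12 = 20
ES_Data cleaning = max(EF_Recruitment=2, EF_Instrument calibration=14) = 14; EF_Data cleaning = 14+5 = 19
ES_Analysis = max(EF_Recruitment=2, EF_Instrument calibration=14) = 14; EF_Analysis = 14+10 = 24
ES_Draft manuscript = max(EF_Recruitment=2, EF_Instrument calibration=14) = 14; EF_Draft manuscript = 14+13 = 27
ES_Internal review = 14; EF_Internal review = 14+14 = 28
ES_Submission = max(EF_Recruitment=2, EF_Data collection=20, EF_Data cleaning=19, EF_Analysis=24, EF_Draft manuscript=27, EF_Internal review=28) = 28; EF_Submission = 28+14 = 42
Expected project duration μ = 42 hours. Critical path: Instrument calibration → Internal review → Submission.

Backward pass:
LF_Submission = 42; LS_Submission = 42−14 = 28
LF_Internal review = LS_Submission = 28; LS_Internal review = 28−14 = 14
LF_Draft manuscript = LS_Submission = 28; LS_Draft manuscript = 28−13 = 15
LF_Analysis = LS_Submission = 28; LS_Analysis = 28−10 = 18
LF_Data cleaning = LS_Submission = 28; LS_Data cleaning = 28−5 = 23
LF_Data collection = LS_Submission = 28; LS_Data collection = 28−12 = 16
LF_Pilot data = LS_Data collection = 16; LS_Pilot data = 16−8 = 8
LF_Instrument calibration = min(LS_Data cleaning=23, LS_Analysis=18, LS_Draft manuscript=15, LS_Internal review=14) = 14; LS_Instrument calibration = 14−14 = 0
LF_Recruitment = min(LS_Data cleaning=23, LS_Analysis=18, LS_Draft manuscript=15, LS_Submission=28) = 15; LS_Recruitment = 15−2 = 13
Slack_Analysis = LS_Analysis − ES_Analysis = 18 − 14 = 4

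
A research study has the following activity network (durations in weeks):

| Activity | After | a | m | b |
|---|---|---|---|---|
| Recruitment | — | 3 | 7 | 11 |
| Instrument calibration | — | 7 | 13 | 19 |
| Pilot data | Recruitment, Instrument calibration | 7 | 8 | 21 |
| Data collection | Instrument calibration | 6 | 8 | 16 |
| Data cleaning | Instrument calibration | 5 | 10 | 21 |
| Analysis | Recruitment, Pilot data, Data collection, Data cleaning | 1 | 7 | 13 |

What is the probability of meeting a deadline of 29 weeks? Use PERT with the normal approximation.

te_Recruitment = (3 + 4·7 + 11)/6 = 42/6 = 7; σ²_Recruitment = ((11−3)/6)² = 1.778
te_Instrument calibration = (7 + 4·13 + 19)/6 = 78/6 = 13; σ²_Instrument calibration = ((19−7)/6)² = 4.000
te_Pilot data = (7 + 4·8 + 21)/6 = 60/6 = 10; σ²_Pilot data = ((21−7)/6)² = 5.444
te_Data collection = (6 + 4·8 + 16)/6 = 54/6 = 9; σ²_Data collection = ((16−6)/6)² = 2.778
te_Data cleaning = (5 + 4·10 + 21)/6 = 66/6 = 11; σ²_Data cleaning = ((21−5)/6)² = 7.111
te_Analysis = (1 + 4·7 + 13)/6 = 42/6 = 7; σ²_Analysis = ((13−1)/6)² = 4.000

Forward pass:
ES_Recruitment = 0; EF_Recruitment = 7
ES_Instrument calibration = 0; EF_Instrument calibration = 13
ES_Pilot data = max(EF_Recruitment=7, EF_Instrument calibration=13) = 13; EF_Pilot data = 13+10 = 23
ES_Data collection = 13; EF_Data collection = 13+9 = 22
ES_Data cleaning = 13; EF_Data cleaning = 13+11 = 24
ES_Analysis = max(EF_Recruitment=7, EF_Pilot data=23, EF_Data collection=22, EF_Data cleaning=24) = 24; EF_Analysis = 24+7 = 31
Expected project duration μ = 31 weeks. Critical path: Instrument calibration → Data cleaning → Analysis.

Variance along critical path = 4.000 + 7.111 + 4.000 = 15.111; σ = √15.111 = 3.887 weeks.
Z = (29 − 31) / 3.887 = -0.514
P(T ≤ 29) = Φ(-0.514) ≈ 0.303

0.303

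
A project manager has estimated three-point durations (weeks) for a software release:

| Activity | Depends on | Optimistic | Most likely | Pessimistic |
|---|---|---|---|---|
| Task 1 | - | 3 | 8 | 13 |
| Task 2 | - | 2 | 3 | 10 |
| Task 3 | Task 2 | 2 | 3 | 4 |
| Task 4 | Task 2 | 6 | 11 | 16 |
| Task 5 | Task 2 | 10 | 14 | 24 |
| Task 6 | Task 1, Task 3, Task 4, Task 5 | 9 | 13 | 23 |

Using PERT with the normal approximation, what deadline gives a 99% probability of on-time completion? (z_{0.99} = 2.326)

te_Task 1 = (3 + 4·8 + 13)/6 = 48/6 = 8; σ²_Task 1 = ((13−3)/6)² = 2.778
te_Task 2 = (2 + 4·3 + 10)/6 = 24/6 = 4; σ²_Task 2 = ((10−2)/6)² = 1.778
te_Task 3 = (2 + 4·3 + 4)/6 = 18/6 = 3; σ²_Task 3 = ((4−2)/6)² = 0.111
te_Task 4 = (6 + 4·11 + 16)/6 = 66/6 = 11; σ²_Task 4 = ((16−6)/6)² = 2.778
te_Task 5 = (10 + 4·14 + 24)/6 = 90/6 = 15; σ²_Task 5 = ((24−10)/6)² = 5.444
te_Task 6 = (9 + 4·13 + 23)/6 = 84/6 = 14; σ²_Task 6 = ((23−9)/6)² = 5.444

Forward pass:
ES_Task 1 = 0; EF_Task 1 = 8
ES_Task 2 = 0; EF_Task 2 = 4
ES_Task 3 = 4; EF_Task 3 = 4+3 = 7
ES_Task 4 = 4; EF_Task 4 = 4+11 = 15
ES_Task 5 = 4; EF_Task 5 = 4+15 = 19
ES_Task 6 = max(EF_Task 1=8, EF_Task 3=7, EF_Task 4=15, EF_Task 5=19) = 19; EF_Task 6 = 19+14 = 33
Expected project duration μ = 33 weeks. Critical path: Task 2 → Task 5 → Task 6.

Variance along critical path = 1.778 + 5.444 + 5.444 = 12.667; σ = 3.559 weeks.
D = μ + z·σ = 33 + 2.326·3.559 = 41.3 weeks

41.3 weeks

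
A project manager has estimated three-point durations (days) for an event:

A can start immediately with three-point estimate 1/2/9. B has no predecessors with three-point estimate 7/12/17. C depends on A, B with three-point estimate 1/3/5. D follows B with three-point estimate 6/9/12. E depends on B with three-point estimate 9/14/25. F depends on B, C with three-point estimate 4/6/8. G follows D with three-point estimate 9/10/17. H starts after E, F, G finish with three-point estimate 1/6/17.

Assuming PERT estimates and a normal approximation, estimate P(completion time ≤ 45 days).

0.954

te_A = (1 + 4·2 + 9)/6 = 18/6 = 3; σ²_A = ((9−1)/6)² = 1.778
te_B = (7 + 4·12 + 17)/6 = 72/6 = 12; σ²_B = ((17−7)/6)² = 2.778
te_C = (1 + 4·3 + 5)/6 = 18/6 = 3; σ²_C = ((5−1)/6)² = 0.444
te_D = (6 + 4·9 + 12)/6 = 54/6 = 9; σ²_D = ((12−6)/6)² = 1.000
te_E = (9 + 4·14 + 25)/6 = 90/6 = 15; σ²_E = ((25−9)/6)² = 7.111
te_F = (4 + 4·6 + 8)/6 = 36/6 = 6; σ²_F = ((8−4)/6)² = 0.444
te_G = (9 + 4·10 + 17)/6 = 66/6 = 11; σ²_G = ((17−9)/6)² = 1.778
te_H = (1 + 4·6 + 17)/6 = 42/6 = 7; σ²_H = ((17−1)/6)² = 7.111

Forward pass:
ES_A = 0; EF_A = 3
ES_B = 0; EF_B = 12
ES_C = max(EF_A=3, EF_B=12) = 12; EF_C = 12+3 = 15
ES_D = 12; EF_D = 12+9 = 21
ES_E = 12; EF_E = 12+15 = 27
ES_F = max(EF_B=12, EF_C=15) = 15; EF_F = 15+6 = 21
ES_G = 21; EF_G = 21+11 = 32
ES_H = max(EF_E=27, EF_F=21, EF_G=32) = 32; EF_H = 32+7 = 39
Expected project duration μ = 39 days. Critical path: B → D → G → H.

Variance along critical path = 2.778 + 1.000 + 1.778 + 7.111 = 12.667; σ = √12.667 = 3.559 days.
Z = (45 − 39) / 3.559 = 1.686
P(T ≤ 45) = Φ(1.686) ≈ 0.954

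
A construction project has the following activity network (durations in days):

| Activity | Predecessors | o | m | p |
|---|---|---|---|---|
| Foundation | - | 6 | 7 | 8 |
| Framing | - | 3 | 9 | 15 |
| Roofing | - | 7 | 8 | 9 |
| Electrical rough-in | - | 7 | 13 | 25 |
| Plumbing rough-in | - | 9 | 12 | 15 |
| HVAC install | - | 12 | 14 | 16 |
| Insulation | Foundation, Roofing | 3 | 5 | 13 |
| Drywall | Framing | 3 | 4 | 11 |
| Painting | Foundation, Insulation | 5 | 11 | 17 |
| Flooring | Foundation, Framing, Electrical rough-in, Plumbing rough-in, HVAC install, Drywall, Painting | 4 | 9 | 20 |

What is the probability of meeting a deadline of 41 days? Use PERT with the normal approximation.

te_Foundation = (6 + 4·7 + 8)/6 = 42/6 = 7; σ²_Foundation = ((8−6)/6)² = 0.111
te_Framing = (3 + 4·9 + 15)/6 = 54/6 = 9; σ²_Framing = ((15−3)/6)² = 4.000
te_Roofing = (7 + 4·8 + 9)/6 = 48/6 = 8; σ²_Roofing = ((9−7)/6)² = 0.111
te_Electrical rough-in = (7 + 4·13 + 25)/6 = 84/6 = 14; σ²_Electrical rough-in = ((25−7)/6)² = 9.000
te_Plumbing rough-in = (9 + 4·12 + 15)/6 = 72/6 = 12; σ²_Plumbing rough-in = ((15−9)/6)² = 1.000
te_HVAC install = (12 + 4·14 + 16)/6 = 84/6 = 14; σ²_HVAC install = ((16−12)/6)² = 0.444
te_Insulation = (3 + 4·5 + 13)/6 = 36/6 = 6; σ²_Insulation = ((13−3)/6)² = 2.778
te_Drywall = (3 + 4·4 + 11)/6 = 30/6 = 5; σ²_Drywall = ((11−3)/6)² = 1.778
te_Painting = (5 + 4·11 + 17)/6 = 66/6 = 11; σ²_Painting = ((17−5)/6)² = 4.000
te_Flooring = (4 + 4·9 + 20)/6 = 60/6 = 10; σ²_Flooring = ((20−4)/6)² = 7.111

Forward pass:
ES_Foundation = 0; EF_Foundation = 7
ES_Framing = 0; EF_Framing = 9
ES_Roofing = 0; EF_Roofing = 8
ES_Electrical rough-in = 0; EF_Electrical rough-in = 14
ES_Plumbing rough-in = 0; EF_Plumbing rough-in = 12
ES_HVAC install = 0; EF_HVAC install = 14
ES_Insulation = max(EF_Foundation=7, EF_Roofing=8) = 8; EF_Insulation = 8+6 = 14
ES_Drywall = 9; EF_Drywall = 9+5 = 14
ES_Painting = max(EF_Foundation=7, EF_Insulation=14) = 14; EF_Painting = 14+11 = 25
ES_Flooring = max(EF_Foundation=7, EF_Framing=9, EF_Electrical rough-in=14, EF_Plumbing rough-in=12, EF_HVAC install=14, EF_Drywall=14, EF_Painting=25) = 25; EF_Flooring = 25+10 = 35
Expected project duration μ = 35 days. Critical path: Roofing → Insulation → Painting → Flooring.

Variance along critical path = 0.111 + 2.778 + 4.000 + 7.111 = 14.000; σ = √14.000 = 3.742 days.
Z = (41 − 35) / 3.742 = 1.604
P(T ≤ 41) = Φ(1.604) ≈ 0.946

0.946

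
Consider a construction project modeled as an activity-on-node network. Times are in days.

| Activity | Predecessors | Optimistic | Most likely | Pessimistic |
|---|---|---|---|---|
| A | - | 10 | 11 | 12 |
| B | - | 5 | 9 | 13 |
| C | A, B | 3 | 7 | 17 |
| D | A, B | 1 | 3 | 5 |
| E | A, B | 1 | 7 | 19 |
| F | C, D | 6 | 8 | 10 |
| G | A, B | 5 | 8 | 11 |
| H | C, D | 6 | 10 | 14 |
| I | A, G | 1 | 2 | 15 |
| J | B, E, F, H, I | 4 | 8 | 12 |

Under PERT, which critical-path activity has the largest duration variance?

te_A = (10 + 4·11 + 12)/6 = 66/6 = 11; σ²_A = ((12−10)/6)² = 0.111
te_B = (5 + 4·9 + 13)/6 = 54/6 = 9; σ²_B = ((13−5)/6)² = 1.778
te_C = (3 + 4·7 + 17)/6 = 48/6 = 8; σ²_C = ((17−3)/6)² = 5.444
te_D = (1 + 4·3 + 5)/6 = 18/6 = 3; σ²_D = ((5−1)/6)² = 0.444
te_E = (1 + 4·7 + 19)/6 = 48/6 = 8; σ²_E = ((19−1)/6)² = 9.000
te_F = (6 + 4·8 + 10)/6 = 48/6 = 8; σ²_F = ((10−6)/6)² = 0.444
te_G = (5 + 4·8 + 11)/6 = 48/6 = 8; σ²_G = ((11−5)/6)² = 1.000
te_H = (6 + 4·10 + 14)/6 = 60/6 = 10; σ²_H = ((14−6)/6)² = 1.778
te_I = (1 + 4·2 + 15)/6 = 24/6 = 4; σ²_I = ((15−1)/6)² = 5.444
te_J = (4 + 4·8 + 12)/6 = 48/6 = 8; σ²_J = ((12−4)/6)² = 1.778

Forward pass:
ES_A = 0; EF_A = 11
ES_B = 0; EF_B = 9
ES_C = max(EF_A=11, EF_B=9) = 11; EF_C = 11+8 = 19
ES_D = max(EF_A=11, EF_B=9) = 11; EF_D = 11+3 = 14
ES_E = max(EF_A=11, EF_B=9) = 11; EF_E = 11+8 = 19
ES_F = max(EF_C=19, EF_D=14) = 19; EF_F = 19+8 = 27
ES_G = max(EF_A=11, EF_B=9) = 11; EF_G = 11+8 = 19
ES_H = max(EF_C=19, EF_D=14) = 19; EF_H = 19+10 = 29
ES_I = max(EF_A=11, EF_G=19) = 19; EF_I = 19+4 = 23
ES_J = max(EF_B=9, EF_E=19, EF_F=27, EF_H=29, EF_I=23) = 29; EF_J = 29+8 = 37
Expected project duration μ = 37 days. Critical path: A → C → H → J.

Variances on critical path: σ²_A=0.111, σ²_C=5.444, σ²_H=1.778, σ²_J=1.778.
Largest is σ²_C = 5.444.

C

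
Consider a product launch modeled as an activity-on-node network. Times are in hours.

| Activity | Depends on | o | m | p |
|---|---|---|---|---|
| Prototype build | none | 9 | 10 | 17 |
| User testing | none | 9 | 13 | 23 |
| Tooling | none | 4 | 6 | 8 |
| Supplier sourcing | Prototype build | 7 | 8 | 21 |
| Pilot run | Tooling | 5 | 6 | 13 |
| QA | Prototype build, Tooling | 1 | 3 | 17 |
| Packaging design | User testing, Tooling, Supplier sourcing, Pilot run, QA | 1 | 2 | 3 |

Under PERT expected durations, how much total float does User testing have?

te_Prototype build = (9 + 4·10 + 17)/6 = 66/6 = 11
te_User testing = (9 + 4·13 + 23)/6 = 84/6 = 14
te_Tooling = (4 + 4·6 + 8)/6 = 36/6 = 6
te_Supplier sourcing = (7 + 4·8 + 21)/6 = 60/6 = 10
te_Pilot run = (5 + 4·6 + 13)/6 = 42/6 = 7
te_QA = (1 + 4·3 + 17)/6 = 30/6 = 5
te_Packaging design = (1 + 4·2 + 3)/6 = 12/6 = 2

Forward pass:
ES_Prototype build = 0; EF_Prototype build = 11
ES_User testing = 0; EF_User testing = 14
ES_Tooling = 0; EF_Tooling = 6
ES_Supplier sourcing = 11; EF_Supplier sourcing = 11+10 = 21
ES_Pilot run = 6; EF_Pilot run = 6+7 = 13
ES_QA = max(EF_Prototype build=11, EF_Tooling=6) = 11; EF_QA = 11+5 = 16
ES_Packaging design = max(EF_User testing=14, EF_Tooling=6, EF_Supplier sourcing=21, EF_Pilot run=13, EF_QA=16) = 21; EF_Packaging design = 21+2 = 23
Expected project duration μ = 23 hours. Critical path: Prototype build → Supplier sourcing → Packaging design.

Backward pass:
LF_Packaging design = 23; LS_Packaging design = 23−2 = 21
LF_QA = LS_Packaging design = 21; LS_QA = 21−5 = 16
LF_Pilot run = LS_Packaging design = 21; LS_Pilot run = 21−7 = 14
LF_Supplier sourcing = LS_Packaging design = 21; LS_Supplier sourcing = 21−10 = 11
LF_Tooling = min(LS_Pilot run=14, LS_QA=16, LS_Packaging design=21) = 14; LS_Tooling = 14−6 = 8
LF_User testing = LS_Packaging design = 21; LS_User testing = 21−14 = 7
LF_Prototype build = min(LS_Supplier sourcing=11, LS_QA=16) = 11; LS_Prototype build = 11−11 = 0
Slack_User testing = LS_User testing − ES_User testing = 7 − 0 = 7

7 hours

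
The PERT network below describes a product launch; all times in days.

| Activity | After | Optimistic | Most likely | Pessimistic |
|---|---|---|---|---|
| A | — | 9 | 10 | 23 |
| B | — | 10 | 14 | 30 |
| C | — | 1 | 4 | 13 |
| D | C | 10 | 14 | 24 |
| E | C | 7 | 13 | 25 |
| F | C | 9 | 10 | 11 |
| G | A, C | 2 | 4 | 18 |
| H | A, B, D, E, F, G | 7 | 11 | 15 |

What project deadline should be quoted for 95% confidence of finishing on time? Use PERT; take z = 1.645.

te_A = (9 + 4·10 + 23)/6 = 72/6 = 12; σ²_A = ((23−9)/6)² = 5.444
te_B = (10 + 4·14 + 30)/6 = 96/6 = 16; σ²_B = ((30−10)/6)² = 11.111
te_C = (1 + 4·4 + 13)/6 = 30/6 = 5; σ²_C = ((13−1)/6)² = 4.000
te_D = (10 + 4·14 + 24)/6 = 90/6 = 15; σ²_D = ((24−10)/6)² = 5.444
te_E = (7 + 4·13 + 25)/6 = 84/6 = 14; σ²_E = ((25−7)/6)² = 9.000
te_F = (9 + 4·10 + 11)/6 = 60/6 = 10; σ²_F = ((11−9)/6)² = 0.111
te_G = (2 + 4·4 + 18)/6 = 36/6 = 6; σ²_G = ((18−2)/6)² = 7.111
te_H = (7 + 4·11 + 15)/6 = 66/6 = 11; σ²_H = ((15−7)/6)² = 1.778

Forward pass:
ES_A = 0; EF_A = 12
ES_B = 0; EF_B = 16
ES_C = 0; EF_C = 5
ES_D = 5; EF_D = 5+15 = 20
ES_E = 5; EF_E = 5+14 = 19
ES_F = 5; EF_F = 5+10 = 15
ES_G = max(EF_A=12, EF_C=5) = 12; EF_G = 12+6 = 18
ES_H = max(EF_A=12, EF_B=16, EF_D=20, EF_E=19, EF_F=15, EF_G=18) = 20; EF_H = 20+11 = 31
Expected project duration μ = 31 days. Critical path: C → D → H.

Variance along critical path = 4.000 + 5.444 + 1.778 = 11.222; σ = 3.350 days.
D = μ + z·σ = 31 + 1.645·3.350 = 36.5 days

36.5 days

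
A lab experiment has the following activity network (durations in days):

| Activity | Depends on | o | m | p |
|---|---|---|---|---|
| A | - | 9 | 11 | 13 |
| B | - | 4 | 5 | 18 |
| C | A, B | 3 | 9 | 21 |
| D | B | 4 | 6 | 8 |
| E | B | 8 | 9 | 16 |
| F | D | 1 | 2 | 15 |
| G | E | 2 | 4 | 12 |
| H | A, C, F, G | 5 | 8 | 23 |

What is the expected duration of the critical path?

te_A = (9 + 4·11 + 13)/6 = 66/6 = 11
te_B = (4 + 4·5 + 18)/6 = 42/6 = 7
te_C = (3 + 4·9 + 21)/6 = 60/6 = 10
te_D = (4 + 4·6 + 8)/6 = 36/6 = 6
te_E = (8 + 4·9 + 16)/6 = 60/6 = 10
te_F = (1 + 4·2 + 15)/6 = 24/6 = 4
te_G = (2 + 4·4 + 12)/6 = 30/6 = 5
te_H = (5 + 4·8 + 23)/6 = 60/6 = 10

Forward pass:
ES_A = 0; EF_A = 11
ES_B = 0; EF_B = 7
ES_C = max(EF_A=11, EF_B=7) = 11; EF_C = 11+10 = 21
ES_D = 7; EF_D = 7+6 = 13
ES_E = 7; EF_E = 7+10 = 17
ES_F = 13; EF_F = 13+4 = 17
ES_G = 17; EF_G = 17+5 = 22
ES_H = max(EF_A=11, EF_C=21, EF_F=17, EF_G=22) = 22; EF_H = 22+10 = 32
Expected project duration μ = 32 days. Critical path: B → E → G → H.

32 days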